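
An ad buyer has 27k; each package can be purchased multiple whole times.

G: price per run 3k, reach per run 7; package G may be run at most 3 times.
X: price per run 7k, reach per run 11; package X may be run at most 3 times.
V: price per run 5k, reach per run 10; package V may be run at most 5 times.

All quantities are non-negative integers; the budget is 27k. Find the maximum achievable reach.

G has the best ratio (7/3); taking only G gives at most 3×7 = 21 (stopped by the supply cap of 3).
Mixing does better — 2×G and 4×V: price 26 ≤ 27, reach 2·7 + 4·10 = 54.

54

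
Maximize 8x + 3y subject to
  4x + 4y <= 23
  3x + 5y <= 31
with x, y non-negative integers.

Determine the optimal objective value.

The continuous relaxation peaks at (5.75, 0) with value 46.00; rounding to a feasible lattice point costs some objective.
(x,y)=(5,0): 4·5+4·0=20≤23, 3·5+5·0=15≤31, objective 40.
(x,y)=(4,1): 4·4+4·1=20≤23, 3·4+5·1=17≤31, objective 35.
(x,y)=(4,0): 4·4+4·0=16≤23, 3·4+5·0=12≤31, objective 32.
The best lattice point is (5,0), giving 40.

40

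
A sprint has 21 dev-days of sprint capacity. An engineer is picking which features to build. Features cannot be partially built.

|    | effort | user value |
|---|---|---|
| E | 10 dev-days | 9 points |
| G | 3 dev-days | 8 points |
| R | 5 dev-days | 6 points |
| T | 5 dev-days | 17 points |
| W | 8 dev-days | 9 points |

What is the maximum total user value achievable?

G + T + W: effort 3 + 5 + 8 = 16 ≤ 21, user value 8 + 17 + 9 = 34.
E + G + T: effort 10 + 3 + 5 = 18 ≤ 21, user value 9 + 8 + 17 = 34.
G + R + T + W: effort 3 + 5 + 5 + 8 = 21 ≤ 21, user value 8 + 6 + 17 + 9 = 40.
Best is G, R, T, and W with total user value 40.

40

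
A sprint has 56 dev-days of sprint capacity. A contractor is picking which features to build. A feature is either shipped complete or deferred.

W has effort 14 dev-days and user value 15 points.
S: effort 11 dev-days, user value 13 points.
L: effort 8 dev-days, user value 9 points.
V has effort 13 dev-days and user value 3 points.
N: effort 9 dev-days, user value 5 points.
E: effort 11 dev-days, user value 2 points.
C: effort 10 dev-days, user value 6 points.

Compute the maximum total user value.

This is a 0-1 knapsack instance.
Allowing fractional choices, the relaxed optimum would be about 48.9, but features are indivisible.
W + S + L + N + C: effort 14 + 11 + 8 + 9 + 10 = 52 ≤ 56, user value 15 + 13 + 9 + 5 + 6 = 48.
W + S + L + E + C: effort 14 + 11 + 8 + 11 + 10 = 54 ≤ 56, user value 15 + 13 + 9 + 2 + 6 = 45.
W + S + L + V + C: effort 14 + 11 + 8 + 13 + 10 = 56 ≤ 56, user value 15 + 13 + 9 + 3 + 6 = 46.
Best is W, S, L, N, and C with total user value 48.

48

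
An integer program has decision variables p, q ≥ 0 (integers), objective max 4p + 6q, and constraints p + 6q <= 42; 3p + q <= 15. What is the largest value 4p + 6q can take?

48

(p,q)=(3,6): 1·3+6·6=39≤42, 3·3+1·6=15≤15, objective 48.
(p,q)=(2,6): 1·2+6·6=38≤42, 3·2+1·6=12≤15, objective 44.
(p,q)=(3,5): 1·3+6·5=33≤42, 3·3+1·5=14≤15, objective 42.
The best lattice point is (3,6), giving 48.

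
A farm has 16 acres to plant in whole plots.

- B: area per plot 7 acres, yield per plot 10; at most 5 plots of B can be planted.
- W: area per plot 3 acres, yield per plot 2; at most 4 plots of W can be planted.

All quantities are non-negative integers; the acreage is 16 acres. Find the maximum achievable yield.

This is a bounded integer knapsack.
B has the best ratio (10/7); taking only B gives at most 2×10 = 20 (stopped by the area limit).
Optimal: 2×B: area 14 ≤ 16, yield 2·10 = 20.

20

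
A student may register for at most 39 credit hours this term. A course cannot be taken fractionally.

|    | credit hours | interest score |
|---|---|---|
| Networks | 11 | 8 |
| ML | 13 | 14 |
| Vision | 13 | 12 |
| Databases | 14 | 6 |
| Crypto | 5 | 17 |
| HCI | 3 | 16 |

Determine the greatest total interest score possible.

Take ML, Vision, Crypto, and HCI: credit hours 13 + 13 + 5 + 3 = 34 ≤ 39, interest score 14 + 12 + 17 + 16 = 59.
No other feasible combination does better.

59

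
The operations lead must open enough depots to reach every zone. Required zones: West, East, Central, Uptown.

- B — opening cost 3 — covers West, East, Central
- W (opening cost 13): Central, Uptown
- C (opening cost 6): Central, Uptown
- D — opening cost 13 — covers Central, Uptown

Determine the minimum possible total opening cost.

9

Choose B and C: together they cover West, East, Central, Uptown — every zone.
Total opening cost: 3 + 6 = 9.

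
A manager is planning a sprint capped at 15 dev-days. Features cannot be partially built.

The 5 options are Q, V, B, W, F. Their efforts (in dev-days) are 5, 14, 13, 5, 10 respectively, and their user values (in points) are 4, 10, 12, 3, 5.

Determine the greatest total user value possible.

B: effort 13 ≤ 15, user value 12.
V: effort 14 ≤ 15, user value 10.
Best is B with total user value 12.

12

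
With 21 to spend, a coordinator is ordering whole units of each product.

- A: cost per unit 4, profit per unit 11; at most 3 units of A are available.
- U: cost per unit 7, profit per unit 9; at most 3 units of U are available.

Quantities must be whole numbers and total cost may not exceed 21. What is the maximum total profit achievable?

Take 3×A and 1×U: cost 19 ≤ 21, profit 3·11 + 1·9 = 42.
A has the best ratio (11/4) and is taken to its limit of 3; remaining capacity is filled optimally with the others.

42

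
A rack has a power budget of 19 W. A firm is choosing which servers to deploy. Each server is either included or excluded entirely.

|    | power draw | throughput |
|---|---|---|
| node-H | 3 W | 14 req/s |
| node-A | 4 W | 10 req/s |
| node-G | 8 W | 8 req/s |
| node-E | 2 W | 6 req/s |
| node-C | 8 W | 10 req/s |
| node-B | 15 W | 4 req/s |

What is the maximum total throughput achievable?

Treat it as a binary knapsack problem.
Take node-H, node-A, node-E, and node-C: power draw 3 + 4 + 2 + 8 = 17 ≤ 19, throughput 14 + 10 + 6 + 10 = 40.
No other feasible combination does better.

40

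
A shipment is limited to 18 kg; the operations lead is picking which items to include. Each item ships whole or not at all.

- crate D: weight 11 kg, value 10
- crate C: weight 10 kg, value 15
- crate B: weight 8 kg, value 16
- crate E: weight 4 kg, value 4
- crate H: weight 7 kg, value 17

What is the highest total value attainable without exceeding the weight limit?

33

Take crate B and crate H: weight 8 + 7 = 15 ≤ 18, value 16 + 17 = 33.
No other feasible combination does better.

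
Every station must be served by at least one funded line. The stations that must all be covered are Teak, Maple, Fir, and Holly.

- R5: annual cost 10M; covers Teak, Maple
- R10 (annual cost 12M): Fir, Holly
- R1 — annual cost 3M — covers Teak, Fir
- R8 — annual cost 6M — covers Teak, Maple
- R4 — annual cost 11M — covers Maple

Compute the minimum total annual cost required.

The greedy cost-per-new-station heuristic would pick R1, R8, and R10 for 21, but a cheaper cover exists.
Choose R10 and R8: together they cover Teak, Maple, Fir, Holly — every station.
Total annual cost: 12 + 6 = 18.
No cover costs less than 18.

18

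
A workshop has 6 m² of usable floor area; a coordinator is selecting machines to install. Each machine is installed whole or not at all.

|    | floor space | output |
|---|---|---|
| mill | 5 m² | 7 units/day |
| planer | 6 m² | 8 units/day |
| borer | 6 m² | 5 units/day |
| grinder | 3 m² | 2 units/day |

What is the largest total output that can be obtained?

8

borer: floor space 6 ≤ 6, output 5.
mill: floor space 5 ≤ 6, output 7.
planer: floor space 6 ≤ 6, output 8.
Best is planer with total output 8.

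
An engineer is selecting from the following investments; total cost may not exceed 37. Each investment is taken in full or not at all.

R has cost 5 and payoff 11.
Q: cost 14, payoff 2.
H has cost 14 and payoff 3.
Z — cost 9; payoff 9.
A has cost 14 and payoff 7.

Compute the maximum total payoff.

27

This is a 0-1 knapsack instance.
R + Q + Z: cost 5 + 14 + 9 = 28 ≤ 37, payoff 11 + 2 + 9 = 22.
R + Z + A: cost 5 + 9 + 14 = 28 ≤ 37, payoff 11 + 9 + 7 = 27.
R + H + Z: cost 5 + 14 + 9 = 28 ≤ 37, payoff 11 + 3 + 9 = 23.
Best is R, Z, and A with total payoff 27.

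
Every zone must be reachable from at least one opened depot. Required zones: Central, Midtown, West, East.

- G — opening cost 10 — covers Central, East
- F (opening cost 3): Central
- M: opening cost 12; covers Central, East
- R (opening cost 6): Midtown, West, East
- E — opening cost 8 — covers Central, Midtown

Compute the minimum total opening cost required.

9

Choose F and R: together they cover Central, Midtown, West, East — every zone.
Total opening cost: 3 + 6 = 9.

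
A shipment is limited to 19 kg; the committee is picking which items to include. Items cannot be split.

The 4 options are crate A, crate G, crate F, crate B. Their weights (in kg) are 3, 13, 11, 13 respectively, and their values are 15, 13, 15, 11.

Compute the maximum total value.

30

Take crate A and crate F: weight 3 + 11 = 14 ≤ 19, value 15 + 15 = 30.
No other feasible combination does better.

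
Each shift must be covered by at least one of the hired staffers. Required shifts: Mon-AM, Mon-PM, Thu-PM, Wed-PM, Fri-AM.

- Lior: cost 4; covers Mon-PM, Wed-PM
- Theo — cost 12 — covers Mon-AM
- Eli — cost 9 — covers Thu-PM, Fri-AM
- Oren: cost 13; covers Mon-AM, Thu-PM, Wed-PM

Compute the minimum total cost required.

25

Choose Lior, Theo, and Eli: together they cover Mon-AM, Mon-PM, Thu-PM, Wed-PM, Fri-AM — every shift.
Total cost: 4 + 12 + 9 = 25.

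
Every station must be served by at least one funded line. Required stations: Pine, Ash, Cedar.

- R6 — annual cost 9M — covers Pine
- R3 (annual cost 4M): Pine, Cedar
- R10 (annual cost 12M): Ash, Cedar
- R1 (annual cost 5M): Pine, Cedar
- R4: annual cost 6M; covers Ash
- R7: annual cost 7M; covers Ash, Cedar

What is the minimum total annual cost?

Choose R3 and R4: together they cover Pine, Ash, Cedar — every station.
Total annual cost: 4 + 6 = 10.
No cover costs less than 10.

10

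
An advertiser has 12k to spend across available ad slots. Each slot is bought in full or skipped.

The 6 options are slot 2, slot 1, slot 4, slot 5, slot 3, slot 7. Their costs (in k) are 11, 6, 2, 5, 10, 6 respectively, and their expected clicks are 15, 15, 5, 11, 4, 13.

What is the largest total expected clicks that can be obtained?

Take slot 1 and slot 7: cost 6 + 6 = 12 ≤ 12, expected clicks 15 + 13 = 28.
No other feasible combination does better.

28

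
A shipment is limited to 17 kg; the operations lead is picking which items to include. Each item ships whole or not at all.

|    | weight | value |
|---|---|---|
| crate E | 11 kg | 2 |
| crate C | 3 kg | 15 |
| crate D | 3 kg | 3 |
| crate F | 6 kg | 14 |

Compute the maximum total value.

This is a 0-1 knapsack instance.
crate C + crate F: weight 3 + 6 = 9 ≤ 17, value 15 + 14 = 29.
crate C + crate D + crate F: weight 3 + 3 + 6 = 12 ≤ 17, value 15 + 3 + 14 = 32.
Best is crate C, crate D, and crate F with total value 32.

32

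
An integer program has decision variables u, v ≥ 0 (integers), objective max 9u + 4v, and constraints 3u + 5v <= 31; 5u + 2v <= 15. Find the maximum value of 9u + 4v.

29

(u,v)=(1,5): 3·1+5·5=28≤31, 5·1+2·5=15≤15, objective 29.
(u,v)=(1,4): 3·1+5·4=23≤31, 5·1+2·4=13≤15, objective 25.
(u,v)=(0,6): 3·0+5·6=30≤31, 5·0+2·6=12≤15, objective 24.
The best lattice point is (1,5), giving 29.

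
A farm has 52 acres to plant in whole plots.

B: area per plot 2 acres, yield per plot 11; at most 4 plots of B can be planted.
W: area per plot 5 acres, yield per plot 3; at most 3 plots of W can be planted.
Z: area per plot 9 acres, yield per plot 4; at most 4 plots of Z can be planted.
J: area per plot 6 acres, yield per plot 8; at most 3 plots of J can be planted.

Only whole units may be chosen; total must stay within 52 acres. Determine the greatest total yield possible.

B has the best ratio (11/2); taking only B gives at most 4×11 = 44 (stopped by the supply cap of 4).
Mixing does better — 4×B, 3×W, 1×Z, and 3×J: area 50 ≤ 52, yield 4·11 + 3·3 + 1·4 + 3·8 = 81.

81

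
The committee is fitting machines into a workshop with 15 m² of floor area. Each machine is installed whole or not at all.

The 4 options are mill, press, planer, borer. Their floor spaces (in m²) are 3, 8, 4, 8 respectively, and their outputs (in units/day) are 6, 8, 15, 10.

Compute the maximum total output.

31

mill + planer + borer: floor space 3 + 4 + 8 = 15 ≤ 15, output 6 + 15 + 10 = 31.
mill + press + planer: floor space 3 + 8 + 4 = 15 ≤ 15, output 6 + 8 + 15 = 29.
Best is mill, planer, and borer with total output 31.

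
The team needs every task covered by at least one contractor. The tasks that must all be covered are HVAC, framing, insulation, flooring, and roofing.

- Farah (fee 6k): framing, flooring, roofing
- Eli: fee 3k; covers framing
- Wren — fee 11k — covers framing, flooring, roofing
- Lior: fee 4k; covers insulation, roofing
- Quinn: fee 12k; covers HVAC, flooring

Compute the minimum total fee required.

19

The greedy cost-per-new-task heuristic would pick Farah, Lior, and Quinn for 22, but a cheaper cover exists.
Choose Eli, Lior, and Quinn: together they cover HVAC, framing, insulation, flooring, roofing — every task.
Total fee: 3 + 4 + 12 = 19.
No cover costs less than 19.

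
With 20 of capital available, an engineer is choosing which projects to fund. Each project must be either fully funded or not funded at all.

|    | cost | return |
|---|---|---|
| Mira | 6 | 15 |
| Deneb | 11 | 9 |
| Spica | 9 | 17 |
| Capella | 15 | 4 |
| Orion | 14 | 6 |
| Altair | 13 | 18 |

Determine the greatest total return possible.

Take Mira and Altair: cost 6 + 13 = 19 ≤ 20, return 15 + 18 = 33.
No other feasible combination does better.

33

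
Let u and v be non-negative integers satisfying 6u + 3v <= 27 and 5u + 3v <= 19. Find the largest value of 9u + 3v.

30

Relaxing integrality, the LP optimum is 34.20 at (u,v) = (3.8, 0), which is not an integer point.
(u,v)=(3,1): 6·3+3·1=21≤27, 5·3+3·1=18≤19, objective 30.
(u,v)=(3,0): 6·3+3·0=18≤27, 5·3+3·0=15≤19, objective 27.
(u,v)=(2,2): 6·2+3·2=18≤27, 5·2+3·2=16≤19, objective 24.
(u,v)=(2,1): 6·2+3·1=15≤27, 5·2+3·1=13≤19, objective 21.
Maximum is 30 at (u,v)=(3,1).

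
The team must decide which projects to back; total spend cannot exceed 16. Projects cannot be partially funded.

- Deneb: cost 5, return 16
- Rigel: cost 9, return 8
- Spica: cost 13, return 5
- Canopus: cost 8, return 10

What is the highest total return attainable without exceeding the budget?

26

This is an integer program with binary decision variables.
Deneb + Canopus: cost 5 + 8 = 13 ≤ 16, return 16 + 10 = 26.
Deneb + Rigel: cost 5 + 9 = 14 ≤ 16, return 16 + 8 = 24.
Best is Deneb and Canopus with total return 26.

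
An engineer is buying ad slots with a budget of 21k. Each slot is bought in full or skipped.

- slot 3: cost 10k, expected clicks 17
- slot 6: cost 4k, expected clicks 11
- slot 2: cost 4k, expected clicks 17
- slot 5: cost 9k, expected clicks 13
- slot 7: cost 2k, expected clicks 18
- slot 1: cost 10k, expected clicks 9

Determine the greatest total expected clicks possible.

63

slot 6 + slot 2 + slot 5 + slot 7: cost 4 + 4 + 9 + 2 = 19 ≤ 21, expected clicks 11 + 17 + 13 + 18 = 59.
slot 3 + slot 6 + slot 2 + slot 7: cost 10 + 4 + 4 + 2 = 20 ≤ 21, expected clicks 17 + 11 + 17 + 18 = 63.
Best is slot 3, slot 6, slot 2, and slot 7 with total expected clicks 63.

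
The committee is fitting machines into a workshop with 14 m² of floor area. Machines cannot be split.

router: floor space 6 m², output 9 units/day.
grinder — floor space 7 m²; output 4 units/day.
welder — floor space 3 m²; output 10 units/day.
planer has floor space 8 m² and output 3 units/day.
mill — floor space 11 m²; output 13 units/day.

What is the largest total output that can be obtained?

Allowing fractional choices, the relaxed optimum would be about 24.9, but machines are indivisible.
welder + mill: floor space 3 + 11 = 14 ≤ 14, output 10 + 13 = 23.
router + welder: floor space 6 + 3 = 9 ≤ 14, output 9 + 10 = 19.
grinder + welder: floor space 7 + 3 = 10 ≤ 14, output 4 + 10 = 14.
Best is welder and mill with total output 23.

23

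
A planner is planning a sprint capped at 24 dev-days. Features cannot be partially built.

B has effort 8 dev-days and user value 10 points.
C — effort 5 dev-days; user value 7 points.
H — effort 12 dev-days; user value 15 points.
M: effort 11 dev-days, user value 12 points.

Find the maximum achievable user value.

Allowing fractional choices, the relaxed optimum would be about 30.8, but features are indivisible.
B + C + M: effort 8 + 5 + 11 = 24 ≤ 24, user value 10 + 7 + 12 = 29.
H + M: effort 12 + 11 = 23 ≤ 24, user value 15 + 12 = 27.
Best is B, C, and M with total user value 29.

29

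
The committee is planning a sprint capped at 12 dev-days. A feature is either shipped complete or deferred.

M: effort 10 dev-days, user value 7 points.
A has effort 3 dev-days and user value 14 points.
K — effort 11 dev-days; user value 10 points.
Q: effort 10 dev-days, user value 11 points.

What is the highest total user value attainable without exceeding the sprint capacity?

Q: effort 10 ≤ 12, user value 11.
K: effort 11 ≤ 12, user value 10.
A: effort 3 ≤ 12, user value 14.
Best is A with total user value 14.

14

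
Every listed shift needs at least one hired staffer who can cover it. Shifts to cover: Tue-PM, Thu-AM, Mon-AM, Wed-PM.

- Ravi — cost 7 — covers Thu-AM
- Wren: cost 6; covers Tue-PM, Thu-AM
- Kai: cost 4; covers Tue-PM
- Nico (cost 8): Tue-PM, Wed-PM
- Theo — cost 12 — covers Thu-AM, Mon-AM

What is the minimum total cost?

20

This is an integer covering problem.
The greedy cost-per-new-shift heuristic would pick Wren, Nico, and Theo for 26, but a cheaper cover exists.
Choose Nico and Theo: together they cover Tue-PM, Thu-AM, Mon-AM, Wed-PM — every shift.
Total cost: 8 + 12 = 20.
No cover costs less than 20.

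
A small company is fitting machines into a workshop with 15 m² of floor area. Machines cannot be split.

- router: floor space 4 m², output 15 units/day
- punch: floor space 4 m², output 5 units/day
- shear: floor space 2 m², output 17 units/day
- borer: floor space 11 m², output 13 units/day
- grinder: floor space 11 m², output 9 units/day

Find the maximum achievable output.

shear + borer: floor space 2 + 11 = 13 ≤ 15, output 17 + 13 = 30.
router + shear: floor space 4 + 2 = 6 ≤ 15, output 15 + 17 = 32.
router + punch + shear: floor space 4 + 4 + 2 = 10 ≤ 15, output 15 + 5 + 17 = 37.
Best is router, punch, and shear with total output 37.

37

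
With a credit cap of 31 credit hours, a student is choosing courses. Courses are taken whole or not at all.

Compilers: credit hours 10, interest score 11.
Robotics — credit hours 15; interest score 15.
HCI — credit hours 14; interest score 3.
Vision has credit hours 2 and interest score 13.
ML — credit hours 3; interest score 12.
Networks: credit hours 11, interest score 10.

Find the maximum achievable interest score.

51

Compilers + Robotics + Vision + ML: credit hours 10 + 15 + 2 + 3 = 30 ≤ 31, interest score 11 + 15 + 13 + 12 = 51.
Compilers + Vision + ML + Networks: credit hours 10 + 2 + 3 + 11 = 26 ≤ 31, interest score 11 + 13 + 12 + 10 = 46.
Robotics + Vision + ML + Networks: credit hours 15 + 2 + 3 + 11 = 31 ≤ 31, interest score 15 + 13 + 12 + 10 = 50.
Best is Compilers, Robotics, Vision, and ML with total interest score 51.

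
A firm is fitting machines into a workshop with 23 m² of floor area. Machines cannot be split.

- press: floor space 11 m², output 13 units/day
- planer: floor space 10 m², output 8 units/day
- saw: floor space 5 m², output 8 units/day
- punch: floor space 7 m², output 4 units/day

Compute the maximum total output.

25

Allowing fractional choices, the relaxed optimum would be about 26.6, but machines are indivisible.
press + saw + punch: floor space 11 + 5 + 7 = 23 ≤ 23, output 13 + 8 + 4 = 25.
press + saw: floor space 11 + 5 = 16 ≤ 23, output 13 + 8 = 21.
Best is press, saw, and punch with total output 25.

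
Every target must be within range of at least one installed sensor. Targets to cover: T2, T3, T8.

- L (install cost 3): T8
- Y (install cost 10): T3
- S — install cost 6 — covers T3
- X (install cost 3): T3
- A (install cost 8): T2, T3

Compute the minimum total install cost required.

11

This is a weighted set-cover instance.
The greedy cost-per-new-target heuristic would pick L, X, and A for 14, but a cheaper cover exists.
Choose L and A: together they cover T2, T3, T8 — every target.
Total install cost: 3 + 8 = 11.
No cover costs less than 11.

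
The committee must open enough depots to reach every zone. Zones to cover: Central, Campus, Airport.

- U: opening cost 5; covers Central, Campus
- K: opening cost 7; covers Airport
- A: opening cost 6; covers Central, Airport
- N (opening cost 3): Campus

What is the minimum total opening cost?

9

The greedy cost-per-new-zone heuristic would pick U and A for 11, but a cheaper cover exists.
Choose A and N: together they cover Central, Campus, Airport — every zone.
Total opening cost: 6 + 3 = 9.
No cover costs less than 9.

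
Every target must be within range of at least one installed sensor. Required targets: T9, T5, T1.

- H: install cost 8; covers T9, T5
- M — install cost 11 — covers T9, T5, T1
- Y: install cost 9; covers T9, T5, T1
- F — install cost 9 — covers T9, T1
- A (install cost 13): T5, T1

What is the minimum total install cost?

9

This is an integer covering problem.
Y alone covers T9, T5, T1 — every target.
Total install cost: 9.
No cover costs less than 9.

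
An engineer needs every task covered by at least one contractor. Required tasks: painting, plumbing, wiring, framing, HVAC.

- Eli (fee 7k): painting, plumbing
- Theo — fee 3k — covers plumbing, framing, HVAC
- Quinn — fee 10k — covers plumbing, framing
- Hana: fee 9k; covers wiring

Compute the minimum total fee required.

Choose Eli, Theo, and Hana: together they cover painting, plumbing, wiring, framing, HVAC — every task.
Total fee: 7 + 3 + 9 = 19.
No cover costs less than 19.

19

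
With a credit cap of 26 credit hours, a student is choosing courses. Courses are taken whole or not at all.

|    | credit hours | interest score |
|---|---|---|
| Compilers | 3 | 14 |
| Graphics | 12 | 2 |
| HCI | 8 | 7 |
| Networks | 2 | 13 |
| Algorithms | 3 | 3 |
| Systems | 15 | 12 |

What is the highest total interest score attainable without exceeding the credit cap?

42

Allowing fractional choices, the relaxed optimum would be about 45.0, but courses are indivisible.
Compilers + HCI + Networks + Algorithms: credit hours 3 + 8 + 2 + 3 = 16 ≤ 26, interest score 14 + 7 + 13 + 3 = 37.
Compilers + Networks + Algorithms + Systems: credit hours 3 + 2 + 3 + 15 = 23 ≤ 26, interest score 14 + 13 + 3 + 12 = 42.
Compilers + Networks + Systems: credit hours 3 + 2 + 15 = 20 ≤ 26, interest score 14 + 13 + 12 = 39.
Best is Compilers, Networks, Algorithms, and Systems with total interest score 42.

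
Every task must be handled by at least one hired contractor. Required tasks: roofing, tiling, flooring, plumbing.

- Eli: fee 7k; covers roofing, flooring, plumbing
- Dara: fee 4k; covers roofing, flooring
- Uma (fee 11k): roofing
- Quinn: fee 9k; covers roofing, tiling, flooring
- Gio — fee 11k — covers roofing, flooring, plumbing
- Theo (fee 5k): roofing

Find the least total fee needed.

Choose Eli and Quinn: together they cover roofing, tiling, flooring, plumbing — every task.
Total fee: 7 + 9 = 16.

16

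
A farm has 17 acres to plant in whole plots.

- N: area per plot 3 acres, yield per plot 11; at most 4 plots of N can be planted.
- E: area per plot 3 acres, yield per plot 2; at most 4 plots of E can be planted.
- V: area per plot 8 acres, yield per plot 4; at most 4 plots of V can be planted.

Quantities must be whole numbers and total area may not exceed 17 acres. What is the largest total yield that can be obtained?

This is a bounded integer knapsack.
4×N: area 12 ≤ 17, yield 4·11 = 44.
4×N and 1×E: area 15 ≤ 17, yield 4·11 + 1·2 = 46.
Best is 46.

46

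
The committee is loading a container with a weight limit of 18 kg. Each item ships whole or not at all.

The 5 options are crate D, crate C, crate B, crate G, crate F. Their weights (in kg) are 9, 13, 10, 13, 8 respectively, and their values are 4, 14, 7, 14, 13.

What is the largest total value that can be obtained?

20

crate D + crate F: weight 9 + 8 = 17 ≤ 18, value 4 + 13 = 17.
crate B + crate F: weight 10 + 8 = 18 ≤ 18, value 7 + 13 = 20.
Best is crate B and crate F with total value 20.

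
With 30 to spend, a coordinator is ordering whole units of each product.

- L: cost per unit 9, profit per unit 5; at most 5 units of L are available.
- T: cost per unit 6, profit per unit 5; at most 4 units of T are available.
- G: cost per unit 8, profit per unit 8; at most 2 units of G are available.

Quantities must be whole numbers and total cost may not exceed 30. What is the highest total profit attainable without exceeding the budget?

2×T and 2×G: cost 28 ≤ 30, profit 2·5 + 2·8 = 26.
3×T and 1×G: cost 26 ≤ 30, profit 3·5 + 1·8 = 23.
Best is 26.

26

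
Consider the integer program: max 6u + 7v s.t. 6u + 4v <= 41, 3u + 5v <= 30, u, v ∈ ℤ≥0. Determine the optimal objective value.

46

The continuous relaxation peaks at (4.72, 3.17) with value 50.50; rounding to a feasible lattice point costs some objective.
(u,v)=(3,4): 6·3+4·4=34≤41, 3·3+5·4=29≤30, objective 46.
(u,v)=(4,3): 6·4+4·3=36≤41, 3·4+5·3=27≤30, objective 45.
(u,v)=(5,2): 6·5+4·2=38≤41, 3·5+5·2=25≤30, objective 44.
The best lattice point is (3,4), giving 46.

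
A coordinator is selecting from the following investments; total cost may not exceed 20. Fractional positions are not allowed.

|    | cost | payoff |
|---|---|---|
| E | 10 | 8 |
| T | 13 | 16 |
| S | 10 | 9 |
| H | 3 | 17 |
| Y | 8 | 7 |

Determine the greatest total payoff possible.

Allowing fractional choices, the relaxed optimum would be about 36.6, but investments are indivisible.
E + H: cost 10 + 3 = 13 ≤ 20, payoff 8 + 17 = 25.
S + H: cost 10 + 3 = 13 ≤ 20, payoff 9 + 17 = 26.
T + H: cost 13 + 3 = 16 ≤ 20, payoff 16 + 17 = 33.
Best is T and H with total payoff 33.

33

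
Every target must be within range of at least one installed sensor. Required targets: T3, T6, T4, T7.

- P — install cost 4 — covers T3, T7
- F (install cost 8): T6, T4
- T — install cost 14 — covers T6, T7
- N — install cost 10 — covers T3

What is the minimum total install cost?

12

Choose P and F: together they cover T3, T6, T4, T7 — every target.
Total install cost: 4 + 8 = 12.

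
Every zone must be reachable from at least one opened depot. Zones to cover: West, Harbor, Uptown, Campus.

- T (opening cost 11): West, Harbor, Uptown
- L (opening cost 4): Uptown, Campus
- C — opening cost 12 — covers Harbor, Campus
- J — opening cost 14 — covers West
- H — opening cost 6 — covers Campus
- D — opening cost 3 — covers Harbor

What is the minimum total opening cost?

This is an integer covering problem.
The greedy cost-per-new-zone heuristic would pick L, D, and T for 18, but a cheaper cover exists.
Choose T and L: together they cover West, Harbor, Uptown, Campus — every zone.
Total opening cost: 11 + 4 = 15.
No cover costs less than 15.

15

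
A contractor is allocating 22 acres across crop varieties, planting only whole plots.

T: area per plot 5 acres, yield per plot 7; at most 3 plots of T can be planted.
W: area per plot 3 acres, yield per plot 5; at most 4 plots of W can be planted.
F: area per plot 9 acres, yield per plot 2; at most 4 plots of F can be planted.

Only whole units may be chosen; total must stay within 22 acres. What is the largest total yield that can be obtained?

This is a bounded integer knapsack.
W has the best ratio (5/3); taking only W gives at most 4×5 = 20 (stopped by the supply cap of 4).
Mixing does better — 2×T and 4×W: area 22 ≤ 22, yield 2·7 + 4·5 = 34.

34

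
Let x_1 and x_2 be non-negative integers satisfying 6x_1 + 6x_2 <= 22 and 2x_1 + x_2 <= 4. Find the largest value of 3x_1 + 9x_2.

(x_1,x_2)=(0,3): 6·0+6·3=18≤22, 2·0+1·3=3≤4, objective 27.
(x_1,x_2)=(1,2): 6·1+6·2=18≤22, 2·1+1·2=4≤4, objective 21.
No feasible integer point exceeds 27.

27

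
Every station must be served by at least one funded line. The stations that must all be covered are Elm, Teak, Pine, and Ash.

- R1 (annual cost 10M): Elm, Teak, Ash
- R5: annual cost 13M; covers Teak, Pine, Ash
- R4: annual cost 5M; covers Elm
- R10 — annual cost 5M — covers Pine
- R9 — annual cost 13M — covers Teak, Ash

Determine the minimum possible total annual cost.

Choose R1 and R10: together they cover Elm, Teak, Pine, Ash — every station.
Total annual cost: 10 + 5 = 15.
No cover costs less than 15.

15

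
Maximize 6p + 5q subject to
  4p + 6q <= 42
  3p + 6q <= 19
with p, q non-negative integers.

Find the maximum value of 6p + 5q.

(p,q)=(6,0): 4·6+6·0=24≤42, 3·6+6·0=18≤19, objective 36.
(p,q)=(5,0): 4·5+6·0=20≤42, 3·5+6·0=15≤19, objective 30.
Maximum is 36 at (p,q)=(6,0).

36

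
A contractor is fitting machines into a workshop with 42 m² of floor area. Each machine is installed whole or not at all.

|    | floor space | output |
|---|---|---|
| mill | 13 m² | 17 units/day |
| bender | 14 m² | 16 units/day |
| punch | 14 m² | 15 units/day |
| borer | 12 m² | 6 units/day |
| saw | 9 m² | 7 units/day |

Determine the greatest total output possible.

48

Treat it as a binary knapsack problem.
mill + punch + saw: floor space 13 + 14 + 9 = 36 ≤ 42, output 17 + 15 + 7 = 39.
mill + bender + saw: floor space 13 + 14 + 9 = 36 ≤ 42, output 17 + 16 + 7 = 40.
mill + bender + punch: floor space 13 + 14 + 14 = 41 ≤ 42, output 17 + 16 + 15 = 48.
Best is mill, bender, and punch with total output 48.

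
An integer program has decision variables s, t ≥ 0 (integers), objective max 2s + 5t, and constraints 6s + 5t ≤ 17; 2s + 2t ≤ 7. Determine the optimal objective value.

15

(s,t)=(0,3) is feasible, giving 15.
(s,t)=(1,2) is feasible, giving 12.
(s,t)=(0,2) is feasible, giving 10.
The best lattice point is (0,3), giving 15.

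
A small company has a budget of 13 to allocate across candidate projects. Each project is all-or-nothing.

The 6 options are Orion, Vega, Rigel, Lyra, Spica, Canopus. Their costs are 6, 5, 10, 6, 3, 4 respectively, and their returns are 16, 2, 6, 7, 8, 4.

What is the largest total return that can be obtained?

28

Treat it as a binary knapsack problem.
Orion + Spica + Canopus: cost 6 + 3 + 4 = 13 ≤ 13, return 16 + 8 + 4 = 28.
Orion + Lyra: cost 6 + 6 = 12 ≤ 13, return 16 + 7 = 23.
Orion + Spica: cost 6 + 3 = 9 ≤ 13, return 16 + 8 = 24.
Best is Orion, Spica, and Canopus with total return 28.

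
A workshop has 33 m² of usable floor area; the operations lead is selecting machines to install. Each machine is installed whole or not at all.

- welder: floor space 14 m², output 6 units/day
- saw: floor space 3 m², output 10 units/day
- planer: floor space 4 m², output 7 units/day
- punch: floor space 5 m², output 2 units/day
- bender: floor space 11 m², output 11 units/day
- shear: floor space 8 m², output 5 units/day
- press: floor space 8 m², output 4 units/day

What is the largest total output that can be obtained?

Allowing fractional choices, the relaxed optimum would be about 36.5, but machines are indivisible.
saw + planer + punch + bender + shear: floor space 3 + 4 + 5 + 11 + 8 = 31 ≤ 33, output 10 + 7 + 2 + 11 + 5 = 35.
saw + planer + punch + bender + press: floor space 3 + 4 + 5 + 11 + 8 = 31 ≤ 33, output 10 + 7 + 2 + 11 + 4 = 34.
Best is saw, planer, punch, bender, and shear with total output 35.

35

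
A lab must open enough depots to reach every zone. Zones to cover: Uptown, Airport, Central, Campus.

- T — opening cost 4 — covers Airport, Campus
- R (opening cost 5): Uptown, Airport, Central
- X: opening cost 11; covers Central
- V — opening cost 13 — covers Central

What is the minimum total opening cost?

9

This is a weighted set-cover instance.
Choose T and R: together they cover Uptown, Airport, Central, Campus — every zone.
Total opening cost: 4 + 5 = 9.
No cover costs less than 9.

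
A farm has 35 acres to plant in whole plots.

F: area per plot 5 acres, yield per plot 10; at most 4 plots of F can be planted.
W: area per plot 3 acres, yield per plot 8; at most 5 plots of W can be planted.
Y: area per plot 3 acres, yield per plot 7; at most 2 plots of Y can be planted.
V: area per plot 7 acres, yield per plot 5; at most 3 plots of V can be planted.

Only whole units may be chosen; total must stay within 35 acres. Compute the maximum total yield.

80

4×F, 4×W, and 1×Y: area 35 ≤ 35, yield 4·10 + 4·8 + 1·7 = 79.
4×F and 5×W: area 35 ≤ 35, yield 4·10 + 5·8 = 80.
Best is 80.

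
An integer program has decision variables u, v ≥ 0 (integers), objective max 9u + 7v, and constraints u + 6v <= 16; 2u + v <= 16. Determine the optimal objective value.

(u,v)=(8,0): 1·8+6·0=8≤16, 2·8+1·0=16≤16, objective 72.
(u,v)=(7,1): 1·7+6·1=13≤16, 2·7+1·1=15≤16, objective 70.
(u,v)=(7,0): 1·7+6·0=7≤16, 2·7+1·0=14≤16, objective 63.
(u,v)=(6,1): 1·6+6·1=12≤16, 2·6+1·1=13≤16, objective 61.
The best lattice point is (8,0), giving 72.

72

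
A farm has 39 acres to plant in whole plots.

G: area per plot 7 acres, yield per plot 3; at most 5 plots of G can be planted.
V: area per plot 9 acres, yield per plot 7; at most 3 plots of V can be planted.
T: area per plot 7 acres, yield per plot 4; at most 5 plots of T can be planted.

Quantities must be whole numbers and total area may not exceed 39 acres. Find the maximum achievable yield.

26

This is a bounded integer knapsack.
V has the best ratio (7/9); taking only V gives at most 3×7 = 21 (stopped by the supply cap of 3).
Mixing does better — 2×V and 3×T: area 39 ≤ 39, yield 2·7 + 3·4 = 26.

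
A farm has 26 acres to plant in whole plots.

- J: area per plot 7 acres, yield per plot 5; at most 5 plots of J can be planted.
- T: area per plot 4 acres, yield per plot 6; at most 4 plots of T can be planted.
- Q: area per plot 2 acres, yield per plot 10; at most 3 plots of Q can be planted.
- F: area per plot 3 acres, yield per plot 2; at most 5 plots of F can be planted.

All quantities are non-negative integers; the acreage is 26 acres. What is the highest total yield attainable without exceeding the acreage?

56

This is a bounded integer knapsack.
Q has the best ratio (10/2); taking only Q gives at most 3×10 = 30 (stopped by the supply cap of 3).
Mixing does better — 4×T, 3×Q, and 1×F: area 25 ≤ 26, yield 4·6 + 3·10 + 1·2 = 56.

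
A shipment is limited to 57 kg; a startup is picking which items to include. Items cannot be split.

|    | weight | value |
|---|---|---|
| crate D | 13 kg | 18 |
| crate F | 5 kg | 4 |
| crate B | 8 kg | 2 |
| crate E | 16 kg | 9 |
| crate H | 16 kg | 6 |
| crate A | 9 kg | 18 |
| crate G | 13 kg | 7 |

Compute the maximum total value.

Take crate D, crate F, crate E, crate A, and crate G: weight 13 + 5 + 16 + 9 + 13 = 56 ≤ 57, value 18 + 4 + 9 + 18 + 7 = 56.
No other feasible combination does better.

56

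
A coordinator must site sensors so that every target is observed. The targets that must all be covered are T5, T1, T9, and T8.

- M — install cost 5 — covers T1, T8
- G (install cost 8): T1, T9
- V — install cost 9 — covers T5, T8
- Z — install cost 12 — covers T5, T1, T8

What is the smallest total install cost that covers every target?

The greedy cost-per-new-target heuristic would pick M, G, and V for 22, but a cheaper cover exists.
Choose G and V: together they cover T5, T1, T9, T8 — every target.
Total install cost: 8 + 9 = 17.
No cover costs less than 17.

17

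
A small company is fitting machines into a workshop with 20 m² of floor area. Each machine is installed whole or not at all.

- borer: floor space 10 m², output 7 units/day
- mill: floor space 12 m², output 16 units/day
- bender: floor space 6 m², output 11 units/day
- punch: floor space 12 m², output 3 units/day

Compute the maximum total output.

27

Treat it as a binary knapsack problem.
borer + bender: floor space 10 + 6 = 16 ≤ 20, output 7 + 11 = 18.
mill + bender: floor space 12 + 6 = 18 ≤ 20, output 16 + 11 = 27.
mill: floor space 12 ≤ 20, output 16.
Best is mill and bender with total output 27.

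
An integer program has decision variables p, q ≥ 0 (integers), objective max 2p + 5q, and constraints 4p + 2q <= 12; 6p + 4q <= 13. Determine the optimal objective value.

15

(p,q)=(0,3): 4·0+2·3=6≤12, 6·0+4·3=12≤13, objective 15.
(p,q)=(0,2): 4·0+2·2=4≤12, 6·0+4·2=8≤13, objective 10.
No feasible integer point exceeds 15.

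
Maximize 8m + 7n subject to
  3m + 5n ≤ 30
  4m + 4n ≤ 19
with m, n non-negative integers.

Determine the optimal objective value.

Relaxing integrality, the LP optimum is 38.00 at (m,n) = (4.75, 0), which is not an integer point.
(m,n)=(4,0): 3·4+5·0=12≤30, 4·4+4·0=16≤19, objective 32.
(m,n)=(3,1): 3·3+5·1=14≤30, 4·3+4·1=16≤19, objective 31.
(m,n)=(3,0): 3·3+5·0=9≤30, 4·3+4·0=12≤19, objective 24.
Maximum is 32 at (m,n)=(4,0).

32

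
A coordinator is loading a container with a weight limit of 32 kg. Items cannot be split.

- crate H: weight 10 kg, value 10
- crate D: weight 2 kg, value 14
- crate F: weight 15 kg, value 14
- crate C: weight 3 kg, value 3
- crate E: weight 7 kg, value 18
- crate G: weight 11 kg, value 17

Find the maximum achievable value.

59

crate D + crate C + crate E + crate G: weight 2 + 3 + 7 + 11 = 23 ≤ 32, value 14 + 3 + 18 + 17 = 52.
crate D + crate E + crate G: weight 2 + 7 + 11 = 20 ≤ 32, value 14 + 18 + 17 = 49.
crate H + crate D + crate E + crate G: weight 10 + 2 + 7 + 11 = 30 ≤ 32, value 10 + 14 + 18 + 17 = 59.
Best is crate H, crate D, crate E, and crate G with total value 59.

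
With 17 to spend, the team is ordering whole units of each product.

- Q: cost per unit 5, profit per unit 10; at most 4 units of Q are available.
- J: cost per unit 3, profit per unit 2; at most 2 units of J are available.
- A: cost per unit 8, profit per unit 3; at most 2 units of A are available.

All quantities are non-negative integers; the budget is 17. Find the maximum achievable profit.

2×Q and 2×J: cost 16 ≤ 17, profit 2·10 + 2·2 = 24.
3×Q: cost 15 ≤ 17, profit 3·10 = 30.
Best is 30.

30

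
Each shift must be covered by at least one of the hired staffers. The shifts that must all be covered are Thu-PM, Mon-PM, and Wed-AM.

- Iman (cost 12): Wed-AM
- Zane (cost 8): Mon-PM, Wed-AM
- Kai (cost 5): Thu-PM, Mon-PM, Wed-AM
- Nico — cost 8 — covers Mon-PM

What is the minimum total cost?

This is an integer covering problem.
Kai alone covers Thu-PM, Mon-PM, Wed-AM — every shift.
Total cost: 5.
No cover costs less than 5.

5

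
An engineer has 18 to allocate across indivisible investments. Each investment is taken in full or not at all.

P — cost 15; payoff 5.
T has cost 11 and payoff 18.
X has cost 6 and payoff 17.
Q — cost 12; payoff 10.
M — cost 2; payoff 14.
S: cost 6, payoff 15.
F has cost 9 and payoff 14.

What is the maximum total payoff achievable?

X + M + S: cost 6 + 2 + 6 = 14 ≤ 18, payoff 17 + 14 + 15 = 46.
M + S + F: cost 2 + 6 + 9 = 17 ≤ 18, payoff 14 + 15 + 14 = 43.
X + M + F: cost 6 + 2 + 9 = 17 ≤ 18, payoff 17 + 14 + 14 = 45.
Best is X, M, and S with total payoff 46.

46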